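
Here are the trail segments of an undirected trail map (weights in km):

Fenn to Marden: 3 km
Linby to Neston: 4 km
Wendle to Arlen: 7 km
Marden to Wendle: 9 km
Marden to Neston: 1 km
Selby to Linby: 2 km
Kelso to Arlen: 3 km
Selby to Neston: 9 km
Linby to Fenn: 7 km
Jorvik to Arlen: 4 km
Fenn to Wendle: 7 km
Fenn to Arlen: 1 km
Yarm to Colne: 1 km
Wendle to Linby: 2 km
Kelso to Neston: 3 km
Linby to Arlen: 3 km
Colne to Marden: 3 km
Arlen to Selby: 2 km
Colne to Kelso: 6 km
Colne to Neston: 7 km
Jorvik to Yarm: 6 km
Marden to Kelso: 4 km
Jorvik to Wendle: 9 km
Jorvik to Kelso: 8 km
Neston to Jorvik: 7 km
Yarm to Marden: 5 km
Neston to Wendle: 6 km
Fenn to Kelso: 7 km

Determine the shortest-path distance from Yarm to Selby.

Compare a few routes:
Yarm → Colne → Marden → Neston → Linby → Selby: 1+3+1+4+2 = 11
Yarm → Marden → Fenn → Arlen → Selby: 5+3+1+2 = 11
Yarm → Colne → Marden → Fenn → Arlen → Selby: 1+3+3+1+2 = 10
Cheapest is Yarm → Colne → Marden → Fenn → Arlen → Selby at 10 km.

10 km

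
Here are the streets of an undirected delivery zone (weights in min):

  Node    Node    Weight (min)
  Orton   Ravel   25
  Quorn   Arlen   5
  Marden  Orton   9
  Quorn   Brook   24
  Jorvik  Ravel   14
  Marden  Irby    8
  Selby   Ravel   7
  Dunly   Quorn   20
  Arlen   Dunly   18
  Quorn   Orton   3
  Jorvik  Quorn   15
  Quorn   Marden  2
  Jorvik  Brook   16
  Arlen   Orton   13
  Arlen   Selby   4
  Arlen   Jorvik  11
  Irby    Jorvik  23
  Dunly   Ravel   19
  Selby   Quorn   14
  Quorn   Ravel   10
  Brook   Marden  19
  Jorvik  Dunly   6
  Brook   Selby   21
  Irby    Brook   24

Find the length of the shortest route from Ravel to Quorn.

Compare a few routes:
Ravel - Selby - Arlen - Quorn: 7+4+5 = 16
Ravel - Quorn: 10 = 10
Cheapest is Ravel - Quorn at 10 min.

10 min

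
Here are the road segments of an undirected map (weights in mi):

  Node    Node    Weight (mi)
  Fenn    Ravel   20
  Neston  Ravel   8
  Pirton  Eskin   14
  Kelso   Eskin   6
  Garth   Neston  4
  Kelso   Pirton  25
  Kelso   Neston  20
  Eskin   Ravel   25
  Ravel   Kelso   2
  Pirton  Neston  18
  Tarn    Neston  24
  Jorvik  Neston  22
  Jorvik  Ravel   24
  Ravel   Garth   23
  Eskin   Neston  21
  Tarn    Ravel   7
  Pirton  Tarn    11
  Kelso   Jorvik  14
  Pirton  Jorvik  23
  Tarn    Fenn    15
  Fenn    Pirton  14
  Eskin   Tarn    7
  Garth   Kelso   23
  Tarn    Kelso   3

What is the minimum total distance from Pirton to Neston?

Compare a few routes:
Pirton–Neston: 18 = 18
Pirton–Tarn–Ravel–Neston: 11+7+8 = 26
Pirton–Tarn–Kelso–Ravel–Neston: 11+3+2+8 = 24
The minimum is 18 mi via Pirton–Neston.

18 mi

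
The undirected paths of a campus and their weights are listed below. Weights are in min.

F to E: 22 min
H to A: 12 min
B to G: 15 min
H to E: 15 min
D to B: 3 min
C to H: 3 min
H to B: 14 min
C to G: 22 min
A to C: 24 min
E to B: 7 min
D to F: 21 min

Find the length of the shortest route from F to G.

Candidate routes:
F–D–B–H–C–G: 21+3+14+3+22 = 63
F–E–H–C–G: 22+15+3+22 = 62
F–D–B–G: 21+3+15 = 39
F–E–B–G: 22+7+15 = 44
Cheapest is F–D–B–G at 39 min.

39 min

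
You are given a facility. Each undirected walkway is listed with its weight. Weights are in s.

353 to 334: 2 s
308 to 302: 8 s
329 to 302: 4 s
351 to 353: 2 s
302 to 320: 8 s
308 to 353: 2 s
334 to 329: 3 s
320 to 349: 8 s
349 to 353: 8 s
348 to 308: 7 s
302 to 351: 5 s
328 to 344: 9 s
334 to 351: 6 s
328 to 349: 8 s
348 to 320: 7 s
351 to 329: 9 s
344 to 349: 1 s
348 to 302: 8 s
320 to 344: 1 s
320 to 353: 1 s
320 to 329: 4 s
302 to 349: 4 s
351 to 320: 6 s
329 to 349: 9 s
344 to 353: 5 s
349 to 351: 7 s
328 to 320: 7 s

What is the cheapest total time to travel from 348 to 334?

Candidate routes:
348 → 320 → 353 → 334: 7+1+2 = 10
348 → 320 → 329 → 334: 7+4+3 = 14
348 → 308 → 353 → 334: 7+2+2 = 11
The minimum is 10 s via 348 → 320 → 353 → 334.

10 s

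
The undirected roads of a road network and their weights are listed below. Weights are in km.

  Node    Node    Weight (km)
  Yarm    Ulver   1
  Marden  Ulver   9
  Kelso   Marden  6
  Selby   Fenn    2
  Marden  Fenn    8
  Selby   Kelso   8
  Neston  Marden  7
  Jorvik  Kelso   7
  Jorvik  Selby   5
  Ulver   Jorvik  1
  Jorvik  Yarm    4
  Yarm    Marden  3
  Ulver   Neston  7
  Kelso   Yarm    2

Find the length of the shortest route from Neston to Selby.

13 km

Compare a few routes:
Neston - Marden - Fenn - Selby: 7+8+2 = 17
Neston - Marden - Yarm - Ulver - Jorvik - Selby: 7+3+1+1+5 = 17
Neston - Ulver - Yarm - Jorvik - Selby: 7+1+4+5 = 17
Neston - Ulver - Jorvik - Selby: 7+1+5 = 13
The minimum is 13 km via Neston - Ulver - Jorvik - Selby.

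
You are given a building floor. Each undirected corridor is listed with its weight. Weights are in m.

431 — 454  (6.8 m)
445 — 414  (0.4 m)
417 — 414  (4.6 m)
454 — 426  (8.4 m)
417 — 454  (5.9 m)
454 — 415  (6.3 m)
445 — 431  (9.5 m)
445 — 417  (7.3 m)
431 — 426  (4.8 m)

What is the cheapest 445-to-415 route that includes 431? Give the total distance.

Best 445 to 431: 445 → 431 costing 9.5
Shortest 431→415: 431 → 454 → 415 = 13.1
Total via 431: 9.5 + 13.1 = 22.6 m.

22.6 m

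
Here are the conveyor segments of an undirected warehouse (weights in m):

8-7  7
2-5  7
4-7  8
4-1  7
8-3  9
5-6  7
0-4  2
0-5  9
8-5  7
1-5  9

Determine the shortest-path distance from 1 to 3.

Shortest distances from 1:
1: 0
4: 7  (via 1)
0: 9  (via 4)
5: 9  (via 1)
7: 15  (via 4)
2: 16  (via 5)
6: 16  (via 5)
8: 16  (via 5)
3: 25  (via 8)
Shortest route: 1 → 5 → 8 → 3 = 25 m.

25 m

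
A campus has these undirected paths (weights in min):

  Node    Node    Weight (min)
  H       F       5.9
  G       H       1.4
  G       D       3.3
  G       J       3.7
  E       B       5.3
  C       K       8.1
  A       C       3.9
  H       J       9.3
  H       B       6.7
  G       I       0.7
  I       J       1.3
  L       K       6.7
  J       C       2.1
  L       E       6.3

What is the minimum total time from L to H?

Running Dijkstra from L:
L: 0
E: 6.3  (via L)
K: 6.7  (via L)
B: 11.6  (via E)
C: 14.8  (via K)
J: 16.9  (via C)
I: 18.2  (via J)
H: 18.3  (via B)
Shortest route: L–E–B–H = 18.3 min.

18.3 min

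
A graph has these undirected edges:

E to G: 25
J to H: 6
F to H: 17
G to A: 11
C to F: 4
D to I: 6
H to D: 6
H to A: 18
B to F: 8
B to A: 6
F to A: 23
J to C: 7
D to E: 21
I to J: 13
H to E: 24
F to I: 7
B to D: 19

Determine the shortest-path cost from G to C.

Enumerating some paths:
G–A–B–F–C: 11+6+8+4 = 29
G–A–F–C: 11+23+4 = 38
G–A–H–J–C: 11+18+6+7 = 42
Cheapest is G–A–B–F–C at 29.

29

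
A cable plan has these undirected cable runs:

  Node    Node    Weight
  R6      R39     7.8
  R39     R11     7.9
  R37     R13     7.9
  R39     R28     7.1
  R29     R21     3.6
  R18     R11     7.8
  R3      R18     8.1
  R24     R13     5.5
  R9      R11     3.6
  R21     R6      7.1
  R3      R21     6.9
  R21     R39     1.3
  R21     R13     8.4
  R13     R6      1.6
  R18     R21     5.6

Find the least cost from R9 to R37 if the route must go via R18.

Shortest R9→R18: R9–R11–R18 = 11.4
Shortest R18→R37: R18–R21–R13–R37 = 21.9
Total via R18: 11.4 + 21.9 = 33.3.

33.3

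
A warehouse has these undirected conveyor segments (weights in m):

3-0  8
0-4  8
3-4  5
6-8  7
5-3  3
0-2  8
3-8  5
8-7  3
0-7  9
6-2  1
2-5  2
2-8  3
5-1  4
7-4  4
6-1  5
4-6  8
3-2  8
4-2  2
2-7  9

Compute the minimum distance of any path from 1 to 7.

Candidate routes:
1–5–2–7: 4+2+9 = 15
1–5–3–8–7: 4+3+5+3 = 15
1–5–2–4–7: 4+2+2+4 = 12
The minimum is 12 m via 1–5–2–4–7.

12 m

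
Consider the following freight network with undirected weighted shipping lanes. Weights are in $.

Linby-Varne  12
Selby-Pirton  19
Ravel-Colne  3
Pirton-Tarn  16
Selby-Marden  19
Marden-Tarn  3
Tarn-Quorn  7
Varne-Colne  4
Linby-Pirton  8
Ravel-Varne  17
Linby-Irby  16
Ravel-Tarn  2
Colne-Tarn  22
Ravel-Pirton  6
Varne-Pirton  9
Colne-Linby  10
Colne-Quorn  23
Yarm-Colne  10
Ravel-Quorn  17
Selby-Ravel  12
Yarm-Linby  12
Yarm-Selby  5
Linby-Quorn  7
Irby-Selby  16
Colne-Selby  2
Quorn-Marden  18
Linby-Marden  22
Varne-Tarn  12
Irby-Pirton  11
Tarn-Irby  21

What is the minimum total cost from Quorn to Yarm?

Compare a few routes:
Quorn - Linby - Yarm: 7+12 = 19
Quorn - Tarn - Ravel - Colne - Yarm: 7+2+3+10 = 22
Quorn - Linby - Colne - Selby - Yarm: 7+10+2+5 = 24
Cheapest is Quorn - Linby - Yarm at $19.

$19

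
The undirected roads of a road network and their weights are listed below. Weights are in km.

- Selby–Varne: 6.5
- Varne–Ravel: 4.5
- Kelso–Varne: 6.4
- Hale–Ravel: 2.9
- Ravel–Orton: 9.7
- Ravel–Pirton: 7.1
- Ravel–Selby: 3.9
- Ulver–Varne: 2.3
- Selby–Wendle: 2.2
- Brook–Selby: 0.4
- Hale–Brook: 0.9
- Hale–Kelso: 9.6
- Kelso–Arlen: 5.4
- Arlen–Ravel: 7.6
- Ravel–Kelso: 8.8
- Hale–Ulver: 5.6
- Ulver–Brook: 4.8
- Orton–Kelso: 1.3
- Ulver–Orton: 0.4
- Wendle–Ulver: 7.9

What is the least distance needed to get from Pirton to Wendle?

13.2 km

Settle nodes by increasing distance from Pirton:
Pirton: 0
Ravel: 7.1  (via Pirton)
Hale: 10  (via Ravel)
Brook: 10.9  (via Hale)
Selby: 11  (via Ravel)
Varne: 11.6  (via Ravel)
Wendle: 13.2  (via Selby)
Shortest route: Pirton → Ravel → Selby → Wendle = 13.2 km.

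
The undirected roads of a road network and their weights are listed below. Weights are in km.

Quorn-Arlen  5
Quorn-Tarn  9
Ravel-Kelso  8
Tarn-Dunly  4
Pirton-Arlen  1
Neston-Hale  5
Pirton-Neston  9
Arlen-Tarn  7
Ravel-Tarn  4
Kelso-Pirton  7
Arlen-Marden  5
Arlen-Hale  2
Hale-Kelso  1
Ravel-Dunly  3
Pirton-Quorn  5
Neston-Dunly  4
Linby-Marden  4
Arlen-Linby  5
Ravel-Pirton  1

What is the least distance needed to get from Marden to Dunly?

Running Dijkstra from Marden:
Marden: 0
Linby: 4  (via Marden)
Arlen: 5  (via Marden)
Pirton: 6  (via Arlen)
Hale: 7  (via Arlen)
Ravel: 7  (via Pirton)
Kelso: 8  (via Hale)
Dunly: 10  (via Ravel)
Shortest route: Marden–Arlen–Pirton–Ravel–Dunly = 10 km.

10 km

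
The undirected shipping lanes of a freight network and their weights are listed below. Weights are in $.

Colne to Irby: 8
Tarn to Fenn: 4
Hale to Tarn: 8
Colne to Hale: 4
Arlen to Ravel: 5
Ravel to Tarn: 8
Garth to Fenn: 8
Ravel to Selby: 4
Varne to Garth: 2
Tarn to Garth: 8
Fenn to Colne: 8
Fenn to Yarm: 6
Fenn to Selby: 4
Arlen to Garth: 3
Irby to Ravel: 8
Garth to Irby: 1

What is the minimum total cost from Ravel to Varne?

$10

Running Dijkstra from Ravel:
Ravel: 0
Selby: 4  (via Ravel)
Arlen: 5  (via Ravel)
Fenn: 8  (via Selby)
Tarn: 8  (via Ravel)
Irby: 8  (via Ravel)
Garth: 8  (via Arlen)
Varne: 10  (via Garth)
Shortest route: Ravel → Arlen → Garth → Varne = $10.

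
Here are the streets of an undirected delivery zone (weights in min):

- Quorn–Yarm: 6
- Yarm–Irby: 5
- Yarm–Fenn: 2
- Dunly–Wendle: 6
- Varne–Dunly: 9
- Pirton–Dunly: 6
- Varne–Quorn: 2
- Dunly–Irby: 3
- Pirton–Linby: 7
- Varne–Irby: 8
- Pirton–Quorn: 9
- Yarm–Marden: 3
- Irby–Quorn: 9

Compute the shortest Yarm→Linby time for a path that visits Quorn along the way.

Best Yarm to Quorn: Yarm → Quorn costing 6
Shortest Quorn→Linby: Quorn → Pirton → Linby = 16
Total via Quorn: 6 + 16 = 22 min.

22 min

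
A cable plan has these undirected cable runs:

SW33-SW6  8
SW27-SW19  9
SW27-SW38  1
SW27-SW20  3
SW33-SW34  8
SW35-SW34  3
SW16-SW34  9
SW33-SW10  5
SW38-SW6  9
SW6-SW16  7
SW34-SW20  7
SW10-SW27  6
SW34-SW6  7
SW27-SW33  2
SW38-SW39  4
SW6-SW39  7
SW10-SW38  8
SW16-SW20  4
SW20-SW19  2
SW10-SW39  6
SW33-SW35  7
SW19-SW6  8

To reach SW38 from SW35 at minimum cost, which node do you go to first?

SW33

Candidate routes:
SW35 - SW34 - SW6 - SW38: 3+7+9 = 19
SW35 - SW34 - SW20 - SW27 - SW38: 3+7+3+1 = 14
SW35 - SW33 - SW27 - SW38: 7+2+1 = 10
SW35 - SW34 - SW33 - SW27 - SW38: 3+8+2+1 = 14
Cheapest is SW35 - SW33 - SW27 - SW38 at 10.
So from SW35 the first move is to SW33.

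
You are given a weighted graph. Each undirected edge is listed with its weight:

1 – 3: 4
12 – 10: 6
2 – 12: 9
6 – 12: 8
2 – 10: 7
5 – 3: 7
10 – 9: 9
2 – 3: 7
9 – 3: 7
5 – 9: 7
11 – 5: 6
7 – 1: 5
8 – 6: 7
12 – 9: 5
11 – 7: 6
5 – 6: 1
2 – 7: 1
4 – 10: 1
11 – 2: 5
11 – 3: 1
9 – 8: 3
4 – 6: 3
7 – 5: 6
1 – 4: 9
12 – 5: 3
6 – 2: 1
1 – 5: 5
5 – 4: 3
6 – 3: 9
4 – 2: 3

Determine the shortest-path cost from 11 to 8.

11

Compare a few routes:
11–2–6–8: 5+1+7 = 13
11–3–9–8: 1+7+3 = 11
The minimum is 11 via 11–3–9–8.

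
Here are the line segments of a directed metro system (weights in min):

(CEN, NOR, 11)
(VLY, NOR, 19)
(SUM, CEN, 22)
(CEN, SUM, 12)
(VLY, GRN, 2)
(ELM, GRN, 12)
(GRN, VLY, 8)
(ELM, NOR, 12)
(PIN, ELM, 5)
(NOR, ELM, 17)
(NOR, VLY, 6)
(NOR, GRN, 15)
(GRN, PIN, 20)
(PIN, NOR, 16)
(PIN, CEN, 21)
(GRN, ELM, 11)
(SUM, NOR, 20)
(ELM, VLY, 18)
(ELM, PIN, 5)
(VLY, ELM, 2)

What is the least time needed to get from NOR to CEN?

Candidate routes:
NOR - VLY - GRN - ELM - PIN - CEN: 6+2+11+5+21 = 45
NOR - VLY - ELM - PIN - CEN: 6+2+5+21 = 34
NOR - ELM - PIN - CEN: 17+5+21 = 43
Cheapest is NOR - VLY - ELM - PIN - CEN at 34 min.

34 min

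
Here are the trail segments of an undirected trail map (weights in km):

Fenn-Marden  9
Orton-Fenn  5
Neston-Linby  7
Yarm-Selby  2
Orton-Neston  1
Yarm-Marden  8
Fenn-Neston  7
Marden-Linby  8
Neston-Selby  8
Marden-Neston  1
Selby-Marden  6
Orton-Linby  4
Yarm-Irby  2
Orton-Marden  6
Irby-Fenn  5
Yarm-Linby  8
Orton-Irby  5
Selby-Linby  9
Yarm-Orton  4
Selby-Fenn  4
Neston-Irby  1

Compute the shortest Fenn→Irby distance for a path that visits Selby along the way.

Shortest Fenn→Selby: Fenn → Selby = 4
Shortest Selby→Irby: Selby → Yarm → Irby = 4
Total via Selby: 4 + 4 = 8 km.

8 km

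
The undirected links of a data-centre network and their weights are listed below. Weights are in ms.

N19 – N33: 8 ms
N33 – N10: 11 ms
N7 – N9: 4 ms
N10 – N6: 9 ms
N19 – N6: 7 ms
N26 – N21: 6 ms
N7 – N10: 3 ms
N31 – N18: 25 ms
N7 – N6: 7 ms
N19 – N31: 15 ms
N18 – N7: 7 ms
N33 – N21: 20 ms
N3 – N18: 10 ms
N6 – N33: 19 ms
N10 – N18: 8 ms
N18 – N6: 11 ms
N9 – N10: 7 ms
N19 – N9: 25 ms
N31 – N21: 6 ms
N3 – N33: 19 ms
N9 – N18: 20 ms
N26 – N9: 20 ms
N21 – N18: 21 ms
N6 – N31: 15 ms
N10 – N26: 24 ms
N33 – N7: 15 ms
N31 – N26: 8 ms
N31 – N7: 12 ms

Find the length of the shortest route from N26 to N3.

Enumerating some paths:
N26–N31–N7–N10–N18–N3: 8+12+3+8+10 = 41
N26–N21–N18–N3: 6+21+10 = 37
The minimum is 37 ms via N26–N21–N18–N3.

37 ms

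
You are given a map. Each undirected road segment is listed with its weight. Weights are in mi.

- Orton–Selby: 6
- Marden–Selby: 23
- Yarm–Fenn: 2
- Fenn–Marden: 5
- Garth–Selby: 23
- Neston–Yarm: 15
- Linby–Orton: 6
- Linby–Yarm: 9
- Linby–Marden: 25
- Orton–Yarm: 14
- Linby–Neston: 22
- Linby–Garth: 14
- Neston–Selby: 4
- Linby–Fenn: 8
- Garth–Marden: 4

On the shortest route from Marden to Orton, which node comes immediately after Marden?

Enumerating some paths:
Marden → Fenn → Linby → Orton: 5+8+6 = 19
Marden → Fenn → Yarm → Linby → Orton: 5+2+9+6 = 22
Marden → Fenn → Yarm → Orton: 5+2+14 = 21
Cheapest is Marden → Fenn → Linby → Orton at 19 mi.
So from Marden the first move is to Fenn.

Fenn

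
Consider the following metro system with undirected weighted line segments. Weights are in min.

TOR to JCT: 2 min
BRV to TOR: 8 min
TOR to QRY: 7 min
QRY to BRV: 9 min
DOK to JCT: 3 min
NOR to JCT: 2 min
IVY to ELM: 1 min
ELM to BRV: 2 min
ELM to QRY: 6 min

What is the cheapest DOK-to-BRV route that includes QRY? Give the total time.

20 min

Best DOK to QRY: DOK–JCT–TOR–QRY costing 12
Best QRY to BRV: QRY–ELM–BRV costing 8
Total via QRY: 12 + 8 = 20 min.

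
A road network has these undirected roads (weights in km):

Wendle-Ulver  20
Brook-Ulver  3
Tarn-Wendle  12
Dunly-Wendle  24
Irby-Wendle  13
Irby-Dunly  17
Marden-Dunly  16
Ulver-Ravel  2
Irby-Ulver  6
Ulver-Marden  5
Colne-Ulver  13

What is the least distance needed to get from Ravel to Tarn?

33 km

Candidate routes:
Ravel - Ulver - Irby - Wendle - Tarn: 2+6+13+12 = 33
Ravel - Ulver - Wendle - Tarn: 2+20+12 = 34
The minimum is 33 km via Ravel - Ulver - Irby - Wendle - Tarn.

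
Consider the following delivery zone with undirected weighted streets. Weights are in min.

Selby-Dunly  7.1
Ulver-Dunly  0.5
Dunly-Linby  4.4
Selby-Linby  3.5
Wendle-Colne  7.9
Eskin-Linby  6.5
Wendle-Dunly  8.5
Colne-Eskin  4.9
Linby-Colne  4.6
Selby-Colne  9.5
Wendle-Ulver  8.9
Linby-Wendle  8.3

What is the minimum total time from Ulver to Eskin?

11.4 min

Settle nodes by increasing distance from Ulver:
Ulver: 0
Dunly: 0.5  (via Ulver)
Linby: 4.9  (via Dunly)
Selby: 7.6  (via Dunly)
Wendle: 8.9  (via Ulver)
Colne: 9.5  (via Linby)
Eskin: 11.4  (via Linby)
Shortest route: Ulver–Dunly–Linby–Eskin = 11.4 min.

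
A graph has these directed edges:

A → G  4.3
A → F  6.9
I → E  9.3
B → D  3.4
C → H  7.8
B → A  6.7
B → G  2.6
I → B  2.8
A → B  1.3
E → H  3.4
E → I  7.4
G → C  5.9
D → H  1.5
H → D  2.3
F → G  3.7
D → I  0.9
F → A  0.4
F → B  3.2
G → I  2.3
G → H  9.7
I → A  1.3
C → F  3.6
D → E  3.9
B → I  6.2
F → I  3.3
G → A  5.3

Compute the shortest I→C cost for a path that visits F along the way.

Shortest I→F: I → A → F = 8.2
Best F to C: F → G → C costing 9.6
Total via F: 8.2 + 9.6 = 17.8.

17.8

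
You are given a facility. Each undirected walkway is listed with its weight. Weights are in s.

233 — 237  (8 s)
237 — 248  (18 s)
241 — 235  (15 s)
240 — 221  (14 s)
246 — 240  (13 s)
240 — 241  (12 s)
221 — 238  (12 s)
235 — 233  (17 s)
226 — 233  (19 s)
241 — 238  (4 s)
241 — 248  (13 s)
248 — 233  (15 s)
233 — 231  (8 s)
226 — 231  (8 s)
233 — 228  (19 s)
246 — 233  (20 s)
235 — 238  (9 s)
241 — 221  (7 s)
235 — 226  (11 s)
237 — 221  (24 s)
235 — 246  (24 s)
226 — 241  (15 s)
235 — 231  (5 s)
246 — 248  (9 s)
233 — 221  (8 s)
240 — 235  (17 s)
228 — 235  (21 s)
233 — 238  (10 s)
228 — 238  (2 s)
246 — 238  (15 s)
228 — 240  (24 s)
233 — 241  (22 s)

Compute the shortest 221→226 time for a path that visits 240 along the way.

41 s

Shortest 221→240: 221 → 240 = 14
Best 240 to 226: 240 → 241 → 226 costing 27
Total via 240: 14 + 27 = 41 s.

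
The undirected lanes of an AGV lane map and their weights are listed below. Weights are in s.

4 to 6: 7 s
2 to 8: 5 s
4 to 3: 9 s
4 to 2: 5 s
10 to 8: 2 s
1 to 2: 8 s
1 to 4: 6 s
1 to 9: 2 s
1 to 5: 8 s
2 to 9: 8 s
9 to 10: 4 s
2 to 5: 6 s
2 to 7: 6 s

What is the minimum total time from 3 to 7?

20 s

Enumerating some paths:
3 → 4 → 2 → 7: 9+5+6 = 20
3 → 4 → 1 → 2 → 7: 9+6+8+6 = 29
Cheapest is 3 → 4 → 2 → 7 at 20 s.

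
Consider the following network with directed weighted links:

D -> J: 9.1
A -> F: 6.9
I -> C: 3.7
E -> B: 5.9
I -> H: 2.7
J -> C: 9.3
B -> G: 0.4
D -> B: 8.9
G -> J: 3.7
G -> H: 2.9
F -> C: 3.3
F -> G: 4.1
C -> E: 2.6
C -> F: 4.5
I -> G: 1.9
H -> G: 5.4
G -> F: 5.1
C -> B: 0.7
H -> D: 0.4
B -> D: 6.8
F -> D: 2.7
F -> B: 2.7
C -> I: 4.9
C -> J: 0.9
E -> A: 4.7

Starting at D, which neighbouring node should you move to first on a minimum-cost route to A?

B

Compare a few routes:
D–J–C–E–A: 9.1+9.3+2.6+4.7 = 25.7
D–B–G–J–C–E–A: 8.9+0.4+3.7+9.3+2.6+4.7 = 29.6
D–B–G–F–C–E–A: 8.9+0.4+5.1+3.3+2.6+4.7 = 25
The minimum is 25 via D–B–G–F–C–E–A.
So from D the first move is to B.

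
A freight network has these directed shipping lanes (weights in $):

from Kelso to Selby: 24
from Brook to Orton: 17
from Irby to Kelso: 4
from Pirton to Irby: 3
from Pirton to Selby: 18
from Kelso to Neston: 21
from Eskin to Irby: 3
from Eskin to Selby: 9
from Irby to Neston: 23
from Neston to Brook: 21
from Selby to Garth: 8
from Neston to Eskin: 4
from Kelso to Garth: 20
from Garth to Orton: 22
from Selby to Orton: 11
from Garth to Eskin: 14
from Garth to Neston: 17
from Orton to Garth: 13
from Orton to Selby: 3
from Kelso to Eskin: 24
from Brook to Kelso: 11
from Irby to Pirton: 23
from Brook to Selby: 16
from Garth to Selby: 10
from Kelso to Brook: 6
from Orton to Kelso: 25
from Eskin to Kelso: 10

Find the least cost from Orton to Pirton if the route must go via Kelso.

$75

Shortest Orton→Kelso: Orton → Kelso = 25
Shortest Kelso→Pirton: Kelso → Eskin → Irby → Pirton = 50
Total via Kelso: 25 + 50 = $75.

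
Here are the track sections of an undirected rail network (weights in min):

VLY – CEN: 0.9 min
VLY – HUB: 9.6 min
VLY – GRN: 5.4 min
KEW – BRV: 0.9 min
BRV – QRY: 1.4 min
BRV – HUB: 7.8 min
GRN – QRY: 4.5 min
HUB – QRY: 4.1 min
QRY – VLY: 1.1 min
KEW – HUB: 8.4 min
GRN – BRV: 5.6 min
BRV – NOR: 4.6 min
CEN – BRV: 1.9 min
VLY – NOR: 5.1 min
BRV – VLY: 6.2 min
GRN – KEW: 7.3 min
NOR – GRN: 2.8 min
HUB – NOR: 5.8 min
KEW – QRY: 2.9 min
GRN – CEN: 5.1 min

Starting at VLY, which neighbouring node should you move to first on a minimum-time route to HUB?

Enumerating some paths:
VLY - QRY - HUB: 1.1+4.1 = 5.2
VLY - CEN - BRV - QRY - HUB: 0.9+1.9+1.4+4.1 = 8.3
VLY - HUB: 9.6 = 9.6
The minimum is 5.2 min via VLY - QRY - HUB.
So from VLY the first move is to QRY.

QRY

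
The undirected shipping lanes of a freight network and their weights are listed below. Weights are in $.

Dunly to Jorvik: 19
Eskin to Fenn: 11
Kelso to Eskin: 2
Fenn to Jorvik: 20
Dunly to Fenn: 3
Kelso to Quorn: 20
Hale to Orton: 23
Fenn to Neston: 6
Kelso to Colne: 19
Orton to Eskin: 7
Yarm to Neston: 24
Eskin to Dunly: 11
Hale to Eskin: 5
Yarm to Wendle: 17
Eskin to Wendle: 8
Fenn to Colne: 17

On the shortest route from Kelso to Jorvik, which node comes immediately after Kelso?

Compare a few routes:
Kelso - Eskin - Fenn - Jorvik: 2+11+20 = 33
Kelso - Eskin - Dunly - Jorvik: 2+11+19 = 32
Cheapest is Kelso - Eskin - Dunly - Jorvik at $32.
So from Kelso the first move is to Eskin.

Eskin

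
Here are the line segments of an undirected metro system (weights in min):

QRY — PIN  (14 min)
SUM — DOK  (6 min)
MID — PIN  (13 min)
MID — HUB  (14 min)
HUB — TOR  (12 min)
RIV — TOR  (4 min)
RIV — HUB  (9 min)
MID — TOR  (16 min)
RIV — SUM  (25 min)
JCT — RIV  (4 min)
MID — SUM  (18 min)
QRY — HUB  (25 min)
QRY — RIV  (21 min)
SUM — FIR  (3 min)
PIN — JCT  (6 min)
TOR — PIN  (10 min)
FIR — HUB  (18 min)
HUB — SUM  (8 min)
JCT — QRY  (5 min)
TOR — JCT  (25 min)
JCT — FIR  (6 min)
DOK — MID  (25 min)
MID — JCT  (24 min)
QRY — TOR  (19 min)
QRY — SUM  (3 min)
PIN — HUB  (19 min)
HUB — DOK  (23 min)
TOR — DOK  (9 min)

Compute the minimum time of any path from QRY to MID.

Enumerating some paths:
QRY - JCT - PIN - MID: 5+6+13 = 24
QRY - SUM - MID: 3+18 = 21
The minimum is 21 min via QRY - SUM - MID.

21 min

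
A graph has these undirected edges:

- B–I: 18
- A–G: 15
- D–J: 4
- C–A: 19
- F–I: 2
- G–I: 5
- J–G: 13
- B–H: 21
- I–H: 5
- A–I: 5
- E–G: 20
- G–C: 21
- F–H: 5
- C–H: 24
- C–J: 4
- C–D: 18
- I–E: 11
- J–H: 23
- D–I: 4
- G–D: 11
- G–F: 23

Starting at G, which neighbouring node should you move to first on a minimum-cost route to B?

I

Enumerating some paths:
G - I - H - B: 5+5+21 = 31
G - I - B: 5+18 = 23
G - I - F - H - B: 5+2+5+21 = 33
Cheapest is G - I - B at 23.
So from G the first move is to I.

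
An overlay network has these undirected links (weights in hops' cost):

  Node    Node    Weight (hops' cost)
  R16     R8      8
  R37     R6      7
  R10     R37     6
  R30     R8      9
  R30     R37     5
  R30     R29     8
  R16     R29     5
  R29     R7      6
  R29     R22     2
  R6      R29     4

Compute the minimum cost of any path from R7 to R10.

23 hops' cost

Settle nodes by increasing distance from R7:
R7: 0
R29: 6  (via R7)
R22: 8  (via R29)
R6: 10  (via R29)
R16: 11  (via R29)
R30: 14  (via R29)
R37: 17  (via R6)
R8: 19  (via R16)
R10: 23  (via R37)
Shortest route: R7 → R29 → R6 → R37 → R10 = 23 hops' cost.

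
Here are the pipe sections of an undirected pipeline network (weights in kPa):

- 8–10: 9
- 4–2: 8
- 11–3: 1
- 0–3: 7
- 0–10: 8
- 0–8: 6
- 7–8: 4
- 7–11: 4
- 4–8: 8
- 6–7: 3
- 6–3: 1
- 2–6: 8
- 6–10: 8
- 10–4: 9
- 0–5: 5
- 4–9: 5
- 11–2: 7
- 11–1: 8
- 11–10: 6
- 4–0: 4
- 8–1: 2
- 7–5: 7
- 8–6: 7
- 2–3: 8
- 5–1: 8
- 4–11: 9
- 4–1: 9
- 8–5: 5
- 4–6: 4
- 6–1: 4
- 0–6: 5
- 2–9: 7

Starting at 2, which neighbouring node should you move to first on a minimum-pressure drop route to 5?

4

Enumerating some paths:
2 → 4 → 0 → 5: 8+4+5 = 17
2 → 6 → 0 → 5: 8+5+5 = 18
The minimum is 17 kPa via 2 → 4 → 0 → 5.
So from 2 the first move is to 4.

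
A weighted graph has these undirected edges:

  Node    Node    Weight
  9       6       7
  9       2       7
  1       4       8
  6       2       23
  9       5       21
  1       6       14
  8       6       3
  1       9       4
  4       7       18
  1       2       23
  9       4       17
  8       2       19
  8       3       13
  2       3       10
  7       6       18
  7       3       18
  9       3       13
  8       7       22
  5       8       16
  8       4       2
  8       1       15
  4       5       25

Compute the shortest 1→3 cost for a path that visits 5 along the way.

Shortest 1→5: 1–9–5 = 25
Shortest 5→3: 5–8–3 = 29
Total via 5: 25 + 29 = 54.

54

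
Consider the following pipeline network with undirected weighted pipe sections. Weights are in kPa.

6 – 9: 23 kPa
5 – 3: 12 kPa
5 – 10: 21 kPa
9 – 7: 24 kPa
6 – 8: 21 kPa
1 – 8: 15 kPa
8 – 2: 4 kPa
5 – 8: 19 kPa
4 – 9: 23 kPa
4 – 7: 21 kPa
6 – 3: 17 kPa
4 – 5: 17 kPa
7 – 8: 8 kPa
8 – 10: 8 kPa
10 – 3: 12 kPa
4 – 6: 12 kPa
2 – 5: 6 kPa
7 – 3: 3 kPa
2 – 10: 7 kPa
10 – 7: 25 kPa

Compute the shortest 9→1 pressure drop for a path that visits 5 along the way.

Shortest 9→5: 9 → 7 → 3 → 5 = 39
Best 5 to 1: 5 → 2 → 8 → 1 costing 25
Total via 5: 39 + 25 = 64 kPa.

64 kPa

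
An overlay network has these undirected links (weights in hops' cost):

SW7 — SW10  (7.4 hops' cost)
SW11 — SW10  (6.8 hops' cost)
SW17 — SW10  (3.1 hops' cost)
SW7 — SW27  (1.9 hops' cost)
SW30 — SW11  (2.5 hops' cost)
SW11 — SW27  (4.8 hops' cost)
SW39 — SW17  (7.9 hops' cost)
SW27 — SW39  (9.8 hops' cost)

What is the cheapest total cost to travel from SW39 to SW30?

Shortest distances from SW39:
SW39: 0
SW17: 7.9  (via SW39)
SW27: 9.8  (via SW39)
SW10: 11  (via SW17)
SW7: 11.7  (via SW27)
SW11: 14.6  (via SW27)
SW30: 17.1  (via SW11)
Shortest route: SW39 → SW27 → SW11 → SW30 = 17.1 hops' cost.

17.1 hops' cost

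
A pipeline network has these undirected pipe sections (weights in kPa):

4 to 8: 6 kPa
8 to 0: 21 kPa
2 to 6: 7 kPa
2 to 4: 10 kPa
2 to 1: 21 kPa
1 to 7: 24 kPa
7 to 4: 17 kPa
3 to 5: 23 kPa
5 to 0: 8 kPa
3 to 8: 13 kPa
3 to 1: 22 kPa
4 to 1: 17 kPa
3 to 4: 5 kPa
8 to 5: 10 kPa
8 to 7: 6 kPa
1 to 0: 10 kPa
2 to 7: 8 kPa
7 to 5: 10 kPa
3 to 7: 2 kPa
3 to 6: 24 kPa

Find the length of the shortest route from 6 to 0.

Candidate routes:
6 → 2 → 7 → 8 → 5 → 0: 7+8+6+10+8 = 39
6 → 2 → 7 → 5 → 0: 7+8+10+8 = 33
6 → 2 → 1 → 0: 7+21+10 = 38
The minimum is 33 kPa via 6 → 2 → 7 → 5 → 0.

33 kPa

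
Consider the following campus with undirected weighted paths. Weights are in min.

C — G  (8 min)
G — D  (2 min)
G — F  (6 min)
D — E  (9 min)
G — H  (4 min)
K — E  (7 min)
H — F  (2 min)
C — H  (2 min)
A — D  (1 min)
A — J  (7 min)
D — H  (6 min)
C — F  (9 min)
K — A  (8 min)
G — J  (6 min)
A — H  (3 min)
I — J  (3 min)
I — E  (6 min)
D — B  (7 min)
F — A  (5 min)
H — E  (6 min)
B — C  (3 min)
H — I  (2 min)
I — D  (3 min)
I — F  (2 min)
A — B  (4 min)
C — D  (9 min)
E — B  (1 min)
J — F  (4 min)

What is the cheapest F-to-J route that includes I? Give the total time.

Best F to I: F → I costing 2
Best I to J: I → J costing 3
Total via I: 2 + 3 = 5 min.

5 min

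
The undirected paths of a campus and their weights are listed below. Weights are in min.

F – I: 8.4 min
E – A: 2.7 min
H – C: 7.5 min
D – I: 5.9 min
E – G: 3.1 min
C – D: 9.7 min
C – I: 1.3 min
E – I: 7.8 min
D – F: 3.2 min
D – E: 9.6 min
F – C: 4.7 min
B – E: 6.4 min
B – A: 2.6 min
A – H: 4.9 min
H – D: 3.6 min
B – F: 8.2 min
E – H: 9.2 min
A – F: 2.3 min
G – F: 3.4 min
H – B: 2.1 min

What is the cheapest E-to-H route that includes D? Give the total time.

Shortest E→D: E → A → F → D = 8.2
Shortest D→H: D → H = 3.6
Total via D: 8.2 + 3.6 = 11.8 min.

11.8 min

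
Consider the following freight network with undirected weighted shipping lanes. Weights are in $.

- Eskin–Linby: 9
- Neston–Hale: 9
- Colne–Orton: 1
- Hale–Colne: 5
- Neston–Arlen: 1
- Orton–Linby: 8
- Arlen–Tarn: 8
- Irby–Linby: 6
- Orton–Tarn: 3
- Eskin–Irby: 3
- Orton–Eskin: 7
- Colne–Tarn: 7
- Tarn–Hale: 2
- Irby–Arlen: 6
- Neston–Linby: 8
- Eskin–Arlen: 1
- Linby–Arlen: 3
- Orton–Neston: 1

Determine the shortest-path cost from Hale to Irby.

$11

Settle nodes by increasing distance from Hale:
Hale: 0
Tarn: 2  (via Hale)
Orton: 5  (via Tarn)
Colne: 5  (via Hale)
Neston: 6  (via Orton)
Arlen: 7  (via Neston)
Eskin: 8  (via Arlen)
Linby: 10  (via Arlen)
Irby: 11  (via Eskin)
Shortest route: Hale–Tarn–Orton–Neston–Arlen–Eskin–Irby = $11.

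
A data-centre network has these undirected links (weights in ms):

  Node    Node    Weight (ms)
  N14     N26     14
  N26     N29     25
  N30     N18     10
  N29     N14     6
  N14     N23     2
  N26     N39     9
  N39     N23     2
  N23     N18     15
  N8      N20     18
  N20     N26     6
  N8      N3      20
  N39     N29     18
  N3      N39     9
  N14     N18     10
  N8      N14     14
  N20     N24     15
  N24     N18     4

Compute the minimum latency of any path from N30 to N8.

34 ms

Enumerating some paths:
N30 → N18 → N14 → N23 → N39 → N3 → N8: 10+10+2+2+9+20 = 53
N30 → N18 → N24 → N20 → N8: 10+4+15+18 = 47
N30 → N18 → N14 → N8: 10+10+14 = 34
N30 → N18 → N23 → N14 → N8: 10+15+2+14 = 41
The minimum is 34 ms via N30 → N18 → N14 → N8.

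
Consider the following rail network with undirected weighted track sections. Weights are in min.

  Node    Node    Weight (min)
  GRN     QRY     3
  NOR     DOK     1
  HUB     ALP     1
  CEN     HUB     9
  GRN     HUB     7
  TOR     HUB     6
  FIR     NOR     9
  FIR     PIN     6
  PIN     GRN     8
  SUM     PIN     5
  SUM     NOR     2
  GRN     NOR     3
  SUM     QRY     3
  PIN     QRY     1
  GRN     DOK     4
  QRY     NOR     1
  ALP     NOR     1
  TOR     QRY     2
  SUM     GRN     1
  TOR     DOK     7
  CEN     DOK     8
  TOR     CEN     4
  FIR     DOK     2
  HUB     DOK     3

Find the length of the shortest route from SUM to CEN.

9 min

Candidate routes:
SUM → QRY → TOR → CEN: 3+2+4 = 9
SUM → GRN → NOR → QRY → TOR → CEN: 1+3+1+2+4 = 11
SUM → GRN → QRY → TOR → CEN: 1+3+2+4 = 10
The minimum is 9 min via SUM → QRY → TOR → CEN.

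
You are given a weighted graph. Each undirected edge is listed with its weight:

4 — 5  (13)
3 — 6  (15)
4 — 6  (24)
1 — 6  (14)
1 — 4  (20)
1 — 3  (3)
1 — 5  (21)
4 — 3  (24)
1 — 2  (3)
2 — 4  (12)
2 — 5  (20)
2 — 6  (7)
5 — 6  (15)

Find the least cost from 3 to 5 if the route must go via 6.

28

Shortest 3→6: 3 → 1 → 2 → 6 = 13
Best 6 to 5: 6 → 5 costing 15
Total via 6: 13 + 15 = 28.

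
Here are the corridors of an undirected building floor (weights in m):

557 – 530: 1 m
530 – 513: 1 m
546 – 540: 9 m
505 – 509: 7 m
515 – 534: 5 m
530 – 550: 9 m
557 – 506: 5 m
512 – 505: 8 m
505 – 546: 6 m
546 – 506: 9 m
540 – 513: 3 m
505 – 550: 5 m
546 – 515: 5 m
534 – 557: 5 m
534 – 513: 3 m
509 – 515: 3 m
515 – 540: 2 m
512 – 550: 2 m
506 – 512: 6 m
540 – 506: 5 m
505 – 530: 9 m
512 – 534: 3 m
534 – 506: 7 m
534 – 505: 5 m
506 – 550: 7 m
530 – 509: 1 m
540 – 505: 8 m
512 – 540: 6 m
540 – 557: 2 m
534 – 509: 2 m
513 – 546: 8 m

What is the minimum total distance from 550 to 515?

10 m

Enumerating some paths:
550 → 512 → 534 → 515: 2+3+5 = 10
550 → 530 → 509 → 515: 9+1+3 = 13
550 → 512 → 534 → 513 → 530 → 509 → 515: 2+3+3+1+1+3 = 13
The minimum is 10 m via 550 → 512 → 534 → 515.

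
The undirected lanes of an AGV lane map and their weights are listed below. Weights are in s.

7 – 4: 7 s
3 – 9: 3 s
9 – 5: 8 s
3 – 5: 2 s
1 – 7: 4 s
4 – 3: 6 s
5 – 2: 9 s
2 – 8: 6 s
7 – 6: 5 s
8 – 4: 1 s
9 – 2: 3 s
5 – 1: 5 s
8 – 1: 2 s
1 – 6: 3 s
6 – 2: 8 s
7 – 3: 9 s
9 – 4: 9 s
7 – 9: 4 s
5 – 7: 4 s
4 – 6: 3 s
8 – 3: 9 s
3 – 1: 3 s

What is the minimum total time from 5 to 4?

8 s

Running Dijkstra from 5:
5: 0
3: 2  (via 5)
7: 4  (via 5)
1: 5  (via 5)
9: 5  (via 3)
8: 7  (via 1)
2: 8  (via 9)
4: 8  (via 3)
Shortest route: 5 → 3 → 4 = 8 s.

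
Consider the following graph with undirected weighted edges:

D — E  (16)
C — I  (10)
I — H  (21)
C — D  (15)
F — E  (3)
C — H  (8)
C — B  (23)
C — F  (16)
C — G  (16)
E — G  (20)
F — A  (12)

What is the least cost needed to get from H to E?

27

Shortest distances from H:
H: 0
C: 8  (via H)
I: 18  (via C)
D: 23  (via C)
F: 24  (via C)
G: 24  (via C)
E: 27  (via F)
Shortest route: H → C → F → E = 27.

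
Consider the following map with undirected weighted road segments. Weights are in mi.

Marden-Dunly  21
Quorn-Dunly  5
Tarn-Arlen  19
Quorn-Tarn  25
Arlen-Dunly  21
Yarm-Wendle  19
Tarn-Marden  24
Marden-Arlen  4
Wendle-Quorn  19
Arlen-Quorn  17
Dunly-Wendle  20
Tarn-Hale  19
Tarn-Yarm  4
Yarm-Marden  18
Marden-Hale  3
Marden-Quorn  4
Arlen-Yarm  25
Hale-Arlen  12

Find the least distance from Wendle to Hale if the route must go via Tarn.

42 mi

Best Wendle to Tarn: Wendle–Yarm–Tarn costing 23
Shortest Tarn→Hale: Tarn–Hale = 19
Total via Tarn: 23 + 19 = 42 mi.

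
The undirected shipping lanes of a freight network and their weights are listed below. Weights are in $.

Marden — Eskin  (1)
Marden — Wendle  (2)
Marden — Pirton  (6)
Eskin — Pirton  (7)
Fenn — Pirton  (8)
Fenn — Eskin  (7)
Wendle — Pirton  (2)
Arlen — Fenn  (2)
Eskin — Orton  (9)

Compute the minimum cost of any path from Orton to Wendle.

$12

Running Dijkstra from Orton:
Orton: 0
Eskin: 9  (via Orton)
Marden: 10  (via Eskin)
Wendle: 12  (via Marden)
Shortest route: Orton → Eskin → Marden → Wendle = $12.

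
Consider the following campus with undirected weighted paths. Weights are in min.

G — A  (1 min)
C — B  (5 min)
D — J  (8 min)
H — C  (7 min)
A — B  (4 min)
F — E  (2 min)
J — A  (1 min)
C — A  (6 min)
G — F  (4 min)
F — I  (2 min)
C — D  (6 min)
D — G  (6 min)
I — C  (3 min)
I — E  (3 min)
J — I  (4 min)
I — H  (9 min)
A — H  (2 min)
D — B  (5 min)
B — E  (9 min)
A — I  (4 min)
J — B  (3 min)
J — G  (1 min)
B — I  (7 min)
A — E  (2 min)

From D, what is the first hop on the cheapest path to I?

C

Compare a few routes:
D → G → J → I: 6+1+4 = 11
D → C → I: 6+3 = 9
D → G → A → I: 6+1+4 = 11
Cheapest is D → C → I at 9 min.
So from D the first move is to C.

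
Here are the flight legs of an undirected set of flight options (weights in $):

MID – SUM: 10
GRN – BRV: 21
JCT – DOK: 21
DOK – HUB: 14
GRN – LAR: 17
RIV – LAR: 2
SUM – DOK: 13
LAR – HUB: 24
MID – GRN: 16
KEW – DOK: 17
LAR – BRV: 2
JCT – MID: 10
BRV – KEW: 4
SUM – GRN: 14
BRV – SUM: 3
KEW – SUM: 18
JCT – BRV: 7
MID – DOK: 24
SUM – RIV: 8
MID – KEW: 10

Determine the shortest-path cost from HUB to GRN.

Compare a few routes:
HUB → LAR → GRN: 24+17 = 41
HUB → LAR → BRV → SUM → GRN: 24+2+3+14 = 43
HUB → LAR → BRV → GRN: 24+2+21 = 47
Cheapest is HUB → LAR → GRN at $41.

$41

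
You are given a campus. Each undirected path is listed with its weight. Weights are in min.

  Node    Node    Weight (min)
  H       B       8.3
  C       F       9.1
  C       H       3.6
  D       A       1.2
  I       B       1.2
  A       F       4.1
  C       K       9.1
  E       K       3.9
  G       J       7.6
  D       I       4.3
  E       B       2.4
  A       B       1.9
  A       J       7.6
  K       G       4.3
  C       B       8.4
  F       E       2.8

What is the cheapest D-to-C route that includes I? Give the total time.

Shortest D→I: D → I = 4.3
Best I to C: I → B → C costing 9.6
Total via I: 4.3 + 9.6 = 13.9 min.

13.9 min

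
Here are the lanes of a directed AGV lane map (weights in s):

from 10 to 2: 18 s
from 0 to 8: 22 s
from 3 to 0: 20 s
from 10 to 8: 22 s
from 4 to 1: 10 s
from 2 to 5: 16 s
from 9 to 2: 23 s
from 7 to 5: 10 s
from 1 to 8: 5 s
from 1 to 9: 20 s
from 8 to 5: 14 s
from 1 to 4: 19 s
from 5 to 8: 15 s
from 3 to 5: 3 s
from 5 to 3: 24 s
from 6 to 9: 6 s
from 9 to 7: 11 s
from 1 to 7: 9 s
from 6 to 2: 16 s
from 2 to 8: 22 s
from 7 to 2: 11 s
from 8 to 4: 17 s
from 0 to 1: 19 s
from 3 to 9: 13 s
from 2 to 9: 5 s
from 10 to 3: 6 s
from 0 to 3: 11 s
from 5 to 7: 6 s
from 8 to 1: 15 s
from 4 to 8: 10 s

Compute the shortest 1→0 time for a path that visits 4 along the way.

Shortest 1→4: 1–4 = 19
Shortest 4→0: 4–8–5–3–0 = 68
Total via 4: 19 + 68 = 87 s.

87 s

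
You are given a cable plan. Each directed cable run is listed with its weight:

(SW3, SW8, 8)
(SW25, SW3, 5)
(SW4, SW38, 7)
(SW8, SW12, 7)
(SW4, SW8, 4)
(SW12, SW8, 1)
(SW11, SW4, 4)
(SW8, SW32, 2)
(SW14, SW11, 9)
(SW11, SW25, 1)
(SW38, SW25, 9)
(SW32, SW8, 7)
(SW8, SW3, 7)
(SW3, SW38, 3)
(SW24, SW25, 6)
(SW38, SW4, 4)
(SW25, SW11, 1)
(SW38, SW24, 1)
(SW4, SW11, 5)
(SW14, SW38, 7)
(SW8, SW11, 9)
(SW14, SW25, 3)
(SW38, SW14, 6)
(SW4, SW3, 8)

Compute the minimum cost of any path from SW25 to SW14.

Candidate routes:
SW25–SW11–SW4–SW38–SW14: 1+4+7+6 = 18
SW25–SW3–SW38–SW14: 5+3+6 = 14
The minimum is 14 via SW25–SW3–SW38–SW14.

14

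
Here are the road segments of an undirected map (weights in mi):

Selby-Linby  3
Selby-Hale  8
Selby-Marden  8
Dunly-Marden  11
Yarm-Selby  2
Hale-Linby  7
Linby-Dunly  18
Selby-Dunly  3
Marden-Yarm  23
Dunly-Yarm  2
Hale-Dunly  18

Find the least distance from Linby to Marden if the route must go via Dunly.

17 mi

Best Linby to Dunly: Linby → Selby → Dunly costing 6
Shortest Dunly→Marden: Dunly → Marden = 11
Total via Dunly: 6 + 11 = 17 mi.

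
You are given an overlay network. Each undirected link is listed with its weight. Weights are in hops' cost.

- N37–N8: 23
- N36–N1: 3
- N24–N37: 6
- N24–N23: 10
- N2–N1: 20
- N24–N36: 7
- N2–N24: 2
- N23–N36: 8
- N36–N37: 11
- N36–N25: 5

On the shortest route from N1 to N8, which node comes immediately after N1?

Enumerating some paths:
N1 → N36 → N24 → N37 → N8: 3+7+6+23 = 39
N1 → N36 → N37 → N8: 3+11+23 = 37
Cheapest is N1 → N36 → N37 → N8 at 37 hops' cost.
So from N1 the first move is to N36.

N36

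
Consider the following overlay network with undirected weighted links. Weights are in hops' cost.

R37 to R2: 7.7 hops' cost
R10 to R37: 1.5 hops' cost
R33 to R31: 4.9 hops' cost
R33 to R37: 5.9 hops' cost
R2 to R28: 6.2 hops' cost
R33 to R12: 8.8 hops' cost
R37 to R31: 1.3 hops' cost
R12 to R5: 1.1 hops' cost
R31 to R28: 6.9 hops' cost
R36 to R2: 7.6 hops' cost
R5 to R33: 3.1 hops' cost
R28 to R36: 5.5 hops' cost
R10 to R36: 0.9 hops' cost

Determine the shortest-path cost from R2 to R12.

Candidate routes:
R2 → R37 → R31 → R33 → R5 → R12: 7.7+1.3+4.9+3.1+1.1 = 18.1
R2 → R36 → R10 → R37 → R31 → R33 → R5 → R12: 7.6+0.9+1.5+1.3+4.9+3.1+1.1 = 20.4
R2 → R36 → R10 → R37 → R33 → R5 → R12: 7.6+0.9+1.5+5.9+3.1+1.1 = 20.1
R2 → R37 → R33 → R5 → R12: 7.7+5.9+3.1+1.1 = 17.8
Cheapest is R2 → R37 → R33 → R5 → R12 at 17.8 hops' cost.

17.8 hops' cost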